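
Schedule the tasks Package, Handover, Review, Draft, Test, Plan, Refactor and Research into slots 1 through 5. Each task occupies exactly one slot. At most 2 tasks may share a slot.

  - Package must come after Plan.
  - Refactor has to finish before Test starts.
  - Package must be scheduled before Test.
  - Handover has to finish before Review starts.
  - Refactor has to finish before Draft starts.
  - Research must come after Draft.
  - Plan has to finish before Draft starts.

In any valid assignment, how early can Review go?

Precedence pushes Review to at least 2.
Review at 2 is achievable: Plan -> 1, Package -> 3, Draft -> 3, Test -> 4, Handover -> 1, Refactor -> 2, Research -> 4, Review -> 2.

2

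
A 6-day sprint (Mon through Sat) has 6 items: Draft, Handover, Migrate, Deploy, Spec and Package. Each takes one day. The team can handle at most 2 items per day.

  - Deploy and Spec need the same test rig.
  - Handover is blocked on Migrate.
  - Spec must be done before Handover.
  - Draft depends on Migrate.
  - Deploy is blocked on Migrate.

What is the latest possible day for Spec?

Downstream work caps Spec at Fri.
Spec at Fri is achievable: Package=Mon, Migrate=Mon, Spec=Fri, Deploy=Tue, Handover=Sat, Draft=Tue.

Fri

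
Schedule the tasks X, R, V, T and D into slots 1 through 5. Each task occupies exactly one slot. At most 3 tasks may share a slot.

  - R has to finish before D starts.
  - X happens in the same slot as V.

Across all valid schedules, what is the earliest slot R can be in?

1

Downstream work caps R at 4.
R at 1 is achievable: X -> 1, D -> 2, R -> 1, T -> 2, V -> 1.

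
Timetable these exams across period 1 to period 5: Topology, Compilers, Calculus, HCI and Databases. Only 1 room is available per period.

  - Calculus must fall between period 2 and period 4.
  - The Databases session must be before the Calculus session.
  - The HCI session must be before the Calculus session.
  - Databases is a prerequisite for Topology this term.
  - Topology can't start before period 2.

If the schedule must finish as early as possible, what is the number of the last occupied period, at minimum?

5

The precedence chain requires at least 2 distinct periods.
With at most 1 per period and 5 exams, at least 5 periods are needed.
5 works (last occupied period: period 5): for example Databases -> period 1; HCI -> period 2; Compilers -> period 5; Calculus -> period 3; Topology -> period 4.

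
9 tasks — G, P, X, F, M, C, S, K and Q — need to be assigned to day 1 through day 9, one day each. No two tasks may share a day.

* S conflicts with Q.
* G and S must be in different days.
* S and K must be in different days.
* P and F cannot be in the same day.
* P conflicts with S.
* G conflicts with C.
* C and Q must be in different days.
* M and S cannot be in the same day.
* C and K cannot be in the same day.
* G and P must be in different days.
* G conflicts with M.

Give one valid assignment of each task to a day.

X -> day 3, P -> day 2, K -> day 8, F -> day 4, Q -> day 9, S -> day 7, G -> day 1, M -> day 5, C -> day 6

Checking: G(day 1) != M(day 5); S(day 7) != Q(day 9); P(day 2) != F(day 4); P(day 2) != S(day 7); M(day 5) != S(day 7); C(day 6) != Q(day 9); G(day 1) != S(day 7); G(day 1) != C(day 6); G(day 1) != P(day 2); C(day 6) != K(day 8); S(day 7) != K(day 8); max 1 per day (cap 1).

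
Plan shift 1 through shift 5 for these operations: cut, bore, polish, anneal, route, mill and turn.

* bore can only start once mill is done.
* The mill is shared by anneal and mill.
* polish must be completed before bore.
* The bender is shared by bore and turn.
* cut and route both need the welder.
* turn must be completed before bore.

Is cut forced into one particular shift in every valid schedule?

cut can be shift 1 (e.g. polish=shift 1; cut=shift 1; route=shift 2; turn=shift 1; bore=shift 2; mill=shift 1; anneal=shift 2) or shift 2 (e.g. polish=shift 1; turn=shift 1; mill=shift 1; bore=shift 2; route=shift 1; cut=shift 2; anneal=shift 2).

No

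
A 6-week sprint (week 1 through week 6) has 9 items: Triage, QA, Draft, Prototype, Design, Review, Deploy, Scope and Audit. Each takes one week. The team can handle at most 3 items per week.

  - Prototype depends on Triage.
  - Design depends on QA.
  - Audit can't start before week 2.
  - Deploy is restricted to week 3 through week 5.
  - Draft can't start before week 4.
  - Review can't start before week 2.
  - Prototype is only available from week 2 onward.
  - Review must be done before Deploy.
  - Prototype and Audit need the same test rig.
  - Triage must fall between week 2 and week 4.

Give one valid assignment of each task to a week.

Deploy=week 3; Scope=week 1; Triage=week 2; Prototype=week 3; Review=week 2; Draft=week 4; QA=week 1; Audit=week 2; Design=week 3

Checking: Triage(week 2) before Prototype(week 3); Review(week 2) before Deploy(week 3); QA(week 1) before Design(week 3); Prototype(week 3) != Audit(week 2); Prototype=week 3 in [week 2,week 6]; Deploy=week 3 in [week 3,week 5]; Audit=week 2 in [week 2,week 6]; Draft=week 4 in [week 4,week 6]; Triage=week 2 in [week 2,week 4]; Review=week 2 in [week 2,week 6]; max 3 per week (cap 3).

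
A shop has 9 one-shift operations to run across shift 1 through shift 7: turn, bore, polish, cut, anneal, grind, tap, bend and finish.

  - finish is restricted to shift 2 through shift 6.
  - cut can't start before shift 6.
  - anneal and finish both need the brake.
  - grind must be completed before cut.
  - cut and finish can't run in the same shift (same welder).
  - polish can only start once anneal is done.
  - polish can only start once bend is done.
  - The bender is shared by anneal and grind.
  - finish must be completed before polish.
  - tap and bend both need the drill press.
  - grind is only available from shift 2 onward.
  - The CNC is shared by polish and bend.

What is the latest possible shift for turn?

turn at shift 7 is achievable: cut=shift 6, finish=shift 2, anneal=shift 1, polish=shift 3, bend=shift 1, turn=shift 7, grind=shift 2, bore=shift 1, tap=shift 2.

shift 7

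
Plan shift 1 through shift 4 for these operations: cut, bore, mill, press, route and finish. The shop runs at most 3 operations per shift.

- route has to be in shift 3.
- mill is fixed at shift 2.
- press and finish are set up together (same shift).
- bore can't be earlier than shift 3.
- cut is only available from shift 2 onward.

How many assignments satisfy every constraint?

Splitting on cut: it can be shift 2 (5), shift 3 (6), shift 4 (6). Listing each branch's schedules as (bore, mill, press, route, finish) by shift number:
cut=shift 2: (3,2,1,3,1) (3,2,4,3,4) (4,2,1,3,1) (4,2,3,3,3) (4,2,4,3,4) — 5.
cut=shift 3: (3,2,1,3,1) (3,2,2,3,2) (3,2,4,3,4) (4,2,1,3,1) (4,2,2,3,2) (4,2,4,3,4) — 6.
cut=shift 4: (3,2,1,3,1) (3,2,2,3,2) (3,2,4,3,4) (4,2,1,3,1) (4,2,2,3,2) (4,2,3,3,3) — 6.
Summing: 5 + 6 + 6 = 17.

17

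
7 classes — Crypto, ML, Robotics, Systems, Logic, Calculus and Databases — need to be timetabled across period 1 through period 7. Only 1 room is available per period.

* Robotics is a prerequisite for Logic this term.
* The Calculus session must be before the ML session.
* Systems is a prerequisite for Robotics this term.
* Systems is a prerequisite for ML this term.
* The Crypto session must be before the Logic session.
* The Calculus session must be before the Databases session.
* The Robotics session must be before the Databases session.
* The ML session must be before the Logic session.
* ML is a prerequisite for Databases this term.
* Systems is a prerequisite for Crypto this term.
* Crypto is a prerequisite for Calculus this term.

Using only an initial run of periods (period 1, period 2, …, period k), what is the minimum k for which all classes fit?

7

The precedence chain requires at least 5 distinct periods.
With at most 1 per period and 7 classes, at least 7 periods are needed.
7 works (last occupied period: period 7): for example Databases=period 7, Robotics=period 5, ML=period 4, Crypto=period 2, Calculus=period 3, Systems=period 1, Logic=period 6.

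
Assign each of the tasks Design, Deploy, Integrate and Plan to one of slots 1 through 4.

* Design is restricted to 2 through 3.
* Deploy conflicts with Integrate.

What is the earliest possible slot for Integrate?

1

Integrate at 1 is achievable: Deploy=2, Plan=1, Design=2, Integrate=1.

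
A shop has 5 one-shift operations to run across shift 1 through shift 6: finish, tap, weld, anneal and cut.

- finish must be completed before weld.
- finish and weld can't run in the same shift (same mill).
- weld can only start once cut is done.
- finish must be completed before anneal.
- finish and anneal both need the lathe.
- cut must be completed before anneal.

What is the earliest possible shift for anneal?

shift 2

Precedence pushes anneal to at least shift 2.
anneal at shift 2 is achievable: cut=shift 1; tap=shift 1; anneal=shift 2; finish=shift 1; weld=shift 2.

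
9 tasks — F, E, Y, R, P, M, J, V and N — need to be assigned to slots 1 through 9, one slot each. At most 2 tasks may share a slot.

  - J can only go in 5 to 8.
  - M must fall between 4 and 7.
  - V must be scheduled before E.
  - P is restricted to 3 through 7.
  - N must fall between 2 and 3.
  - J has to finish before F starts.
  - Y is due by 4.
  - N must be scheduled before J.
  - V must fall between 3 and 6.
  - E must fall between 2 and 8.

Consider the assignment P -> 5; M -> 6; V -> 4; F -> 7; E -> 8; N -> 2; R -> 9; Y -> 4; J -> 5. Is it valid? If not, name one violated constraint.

V must be scheduled before E — holds.
At most 2 tasks may share a slot — holds.
M must fall between 4 and 7 — holds.
E must fall between 2 and 8 — holds.
N must fall between 2 and 3 — holds.
P is restricted to 3 through 7 — holds.
Y is due by 4 — holds.
N must be scheduled before J — holds.
V must fall between 3 and 6 — holds.
J has to finish before F starts — holds.
J can only go in 5 to 8 — holds.

Valid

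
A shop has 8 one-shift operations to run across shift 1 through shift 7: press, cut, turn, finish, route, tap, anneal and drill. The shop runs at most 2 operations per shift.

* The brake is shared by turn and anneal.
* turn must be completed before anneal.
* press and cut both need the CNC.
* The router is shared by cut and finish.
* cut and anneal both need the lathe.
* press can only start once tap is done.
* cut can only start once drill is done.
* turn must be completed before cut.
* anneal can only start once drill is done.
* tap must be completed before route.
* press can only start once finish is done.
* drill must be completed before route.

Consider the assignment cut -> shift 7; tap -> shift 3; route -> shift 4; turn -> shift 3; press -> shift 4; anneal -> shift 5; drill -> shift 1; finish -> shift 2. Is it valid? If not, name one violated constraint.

cut and anneal both need the lathe — holds.
cut can only start once drill is done — holds.
drill must be completed before route — holds.
press can only start once tap is done — holds.
tap must be completed before route — holds.
anneal can only start once drill is done — holds.
The router is shared by cut and finish — holds.
press and cut both need the CNC — holds.
press can only start once finish is done — holds.
turn must be completed before anneal — holds.
The shop runs at most 2 operations per shift — holds.
The brake is shared by turn and anneal — holds.
turn must be completed before cut — holds.

Yes, all constraints hold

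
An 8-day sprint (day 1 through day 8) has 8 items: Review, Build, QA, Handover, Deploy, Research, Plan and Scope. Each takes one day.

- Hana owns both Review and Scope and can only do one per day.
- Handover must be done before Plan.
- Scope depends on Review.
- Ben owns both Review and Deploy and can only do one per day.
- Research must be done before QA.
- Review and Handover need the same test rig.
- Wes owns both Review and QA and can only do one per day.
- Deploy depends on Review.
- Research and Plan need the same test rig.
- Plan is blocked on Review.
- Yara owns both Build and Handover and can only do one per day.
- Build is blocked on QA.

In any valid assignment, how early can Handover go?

day 1

Downstream work caps Handover at day 7.
Handover at day 1 is achievable: Scope -> day 3, Build -> day 4, QA -> day 3, Handover -> day 1, Deploy -> day 3, Research -> day 1, Plan -> day 3, Review -> day 2.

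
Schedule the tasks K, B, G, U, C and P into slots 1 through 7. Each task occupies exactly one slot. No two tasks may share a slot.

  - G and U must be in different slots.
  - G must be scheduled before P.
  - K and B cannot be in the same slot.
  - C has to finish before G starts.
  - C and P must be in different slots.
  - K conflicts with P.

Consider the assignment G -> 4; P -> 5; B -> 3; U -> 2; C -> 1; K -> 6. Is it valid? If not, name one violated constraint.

Valid

No two tasks may share a slot — holds.
G and U must be in different slots — holds.
K conflicts with P — holds.
G must be scheduled before P — holds.
K and B cannot be in the same slot — holds.
C has to finish before G starts — holds.
C and P must be in different slots — holds.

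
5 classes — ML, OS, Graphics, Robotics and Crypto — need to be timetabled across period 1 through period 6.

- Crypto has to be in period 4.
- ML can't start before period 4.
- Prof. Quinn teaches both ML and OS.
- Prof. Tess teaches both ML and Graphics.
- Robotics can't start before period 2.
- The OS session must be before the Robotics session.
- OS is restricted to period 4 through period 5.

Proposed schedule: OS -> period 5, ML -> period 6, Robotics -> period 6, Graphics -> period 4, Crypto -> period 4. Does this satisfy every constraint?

ML can't start before period 4 — holds.
Prof. Quinn teaches both ML and OS — holds.
Crypto has to be in period 4 — holds.
Robotics can't start before period 2 — holds.
OS is restricted to period 4 through period 5 — holds.
Prof. Tess teaches both ML and Graphics — holds.
The OS session must be before the Robotics session — holds.

Yes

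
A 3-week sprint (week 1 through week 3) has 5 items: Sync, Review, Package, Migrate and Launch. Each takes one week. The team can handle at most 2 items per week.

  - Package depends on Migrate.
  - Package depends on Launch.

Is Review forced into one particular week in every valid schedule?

Review can be week 1 (e.g. Sync=week 2; Review=week 1; Migrate=week 1; Launch=week 2; Package=week 3) or week 2 (e.g. Sync -> week 3, Review -> week 2, Migrate -> week 1, Launch -> week 1, Package -> week 2).

No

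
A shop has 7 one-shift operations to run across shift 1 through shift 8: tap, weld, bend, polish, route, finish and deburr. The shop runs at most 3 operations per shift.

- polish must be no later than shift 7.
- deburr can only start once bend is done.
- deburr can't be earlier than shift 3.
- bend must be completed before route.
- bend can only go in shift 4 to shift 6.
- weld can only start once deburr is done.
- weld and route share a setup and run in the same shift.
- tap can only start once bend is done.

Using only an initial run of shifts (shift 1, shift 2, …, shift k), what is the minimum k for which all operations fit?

The precedence chain requires at least 3 distinct shifts.
With at most 3 per shift and 7 operations, at least 3 shifts are needed.
Propagating the time windows through the other constraints, weld can't land before shift 6, so the schedule must run through at least shift 6.
6 works (last occupied shift: shift 6): for example tap in shift 5; finish in shift 1; weld in shift 6; deburr in shift 5; route in shift 6; bend in shift 4; polish in shift 1.

6 shifts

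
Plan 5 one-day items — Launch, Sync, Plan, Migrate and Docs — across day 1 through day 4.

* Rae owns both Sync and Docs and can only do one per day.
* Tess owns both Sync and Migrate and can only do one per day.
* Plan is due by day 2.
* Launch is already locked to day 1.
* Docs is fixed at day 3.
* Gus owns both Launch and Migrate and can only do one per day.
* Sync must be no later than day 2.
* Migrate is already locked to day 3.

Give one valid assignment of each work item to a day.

Docs=day 3; Plan=day 1; Sync=day 1; Migrate=day 3; Launch=day 1

Checking: Sync(day 1) != Docs(day 3); Sync(day 1) != Migrate(day 3); Launch(day 1) != Migrate(day 3); Migrate=day 3 in [day 3,day 3]; Docs=day 3 in [day 3,day 3]; Launch=day 1 in [day 1,day 1]; Sync=day 1 in [day 1,day 2]; Plan=day 1 in [day 1,day 2].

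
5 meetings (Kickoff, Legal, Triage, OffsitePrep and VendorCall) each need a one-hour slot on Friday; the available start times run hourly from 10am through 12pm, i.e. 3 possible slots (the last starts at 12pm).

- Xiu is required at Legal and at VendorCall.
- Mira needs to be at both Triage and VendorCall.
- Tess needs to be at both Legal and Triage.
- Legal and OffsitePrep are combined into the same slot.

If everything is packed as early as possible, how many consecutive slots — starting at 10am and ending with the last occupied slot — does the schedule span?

3

Check 2 slots directly (anything shorter is at least as hard).
Could 2 slots be enough, i.e. nothing placed later than 11am? No: Legal, Triage and VendorCall must all be in different slots (Legal/Triage can't share; Legal/VendorCall can't share; Triage/VendorCall can't share), but only 2 slots are available: 3 meetings can't fit in 2 distinct slots.
So 2 slots is not enough.
3 works (last occupied slot: 12pm): for example VendorCall=12pm; OffsitePrep=10am; Kickoff=10am; Legal=10am; Triage=11am.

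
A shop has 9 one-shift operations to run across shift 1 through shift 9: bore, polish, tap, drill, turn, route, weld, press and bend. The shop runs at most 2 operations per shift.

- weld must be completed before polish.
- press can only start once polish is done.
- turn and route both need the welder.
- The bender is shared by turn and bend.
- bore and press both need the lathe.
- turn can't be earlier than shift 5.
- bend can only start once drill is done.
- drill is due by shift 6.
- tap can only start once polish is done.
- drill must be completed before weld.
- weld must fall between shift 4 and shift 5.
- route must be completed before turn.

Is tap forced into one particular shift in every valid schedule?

tap can be shift 6 (e.g. tap -> shift 6, route -> shift 1, bore -> shift 2, press -> shift 6, weld -> shift 4, bend -> shift 2, turn -> shift 5, polish -> shift 5, drill -> shift 1) or shift 7 (e.g. press=shift 6; tap=shift 7; bend=shift 2; route=shift 1; polish=shift 5; turn=shift 5; weld=shift 4; drill=shift 1; bore=shift 2).

No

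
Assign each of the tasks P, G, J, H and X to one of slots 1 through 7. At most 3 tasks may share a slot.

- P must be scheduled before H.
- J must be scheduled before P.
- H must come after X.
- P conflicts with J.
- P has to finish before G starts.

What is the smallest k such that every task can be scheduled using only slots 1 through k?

The precedence chain requires at least 3 distinct slots.
With at most 3 per slot and 5 tasks, at least 2 slots are needed.
3 works (last occupied slot: 3): for example X=1; P=2; J=1; H=3; G=3.

3 slots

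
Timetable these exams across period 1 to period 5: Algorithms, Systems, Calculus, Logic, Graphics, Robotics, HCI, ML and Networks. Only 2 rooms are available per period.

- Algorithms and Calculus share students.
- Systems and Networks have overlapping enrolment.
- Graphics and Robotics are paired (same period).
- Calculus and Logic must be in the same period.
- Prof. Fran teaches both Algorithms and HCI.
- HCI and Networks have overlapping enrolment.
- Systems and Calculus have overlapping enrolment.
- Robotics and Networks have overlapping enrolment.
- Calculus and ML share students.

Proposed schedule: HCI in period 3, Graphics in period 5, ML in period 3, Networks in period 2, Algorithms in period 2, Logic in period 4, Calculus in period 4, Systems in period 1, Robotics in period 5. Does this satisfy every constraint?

Prof. Fran teaches both Algorithms and HCI — holds.
Algorithms and Calculus share students — holds.
Graphics and Robotics are paired (same period) — holds.
Only 2 rooms are available per period — holds.
Systems and Calculus have overlapping enrolment — holds.
Calculus and Logic must be in the same period — holds.
Calculus and ML share students — holds.
Robotics and Networks have overlapping enrolment — holds.
Systems and Networks have overlapping enrolment — holds.
HCI and Networks have overlapping enrolment — holds.

Valid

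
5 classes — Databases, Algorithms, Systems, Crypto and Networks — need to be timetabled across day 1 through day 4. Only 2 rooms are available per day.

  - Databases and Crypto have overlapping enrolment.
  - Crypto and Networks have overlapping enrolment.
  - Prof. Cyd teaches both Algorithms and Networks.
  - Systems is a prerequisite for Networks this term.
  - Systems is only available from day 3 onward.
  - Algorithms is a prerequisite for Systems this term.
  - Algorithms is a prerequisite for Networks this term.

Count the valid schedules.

Splitting on Databases: it can be day 1 (4), day 2 (4), day 3 (4), day 4 (6). Listing each branch's schedules as (Algorithms, Systems, Crypto, Networks) by day number:
Databases=day 1: (1,3,2,4) (1,3,3,4) (2,3,2,4) (2,3,3,4) — 4.
Databases=day 2: (1,3,1,4) (1,3,3,4) (2,3,1,4) (2,3,3,4) — 4.
Databases=day 3: (1,3,1,4) (1,3,2,4) (2,3,1,4) (2,3,2,4) — 4.
Databases=day 4: (1,3,1,4) (1,3,2,4) (1,3,3,4) (2,3,1,4) (2,3,2,4) (2,3,3,4) — 6.
Summing: 4 + 4 + 4 + 6 = 18.

18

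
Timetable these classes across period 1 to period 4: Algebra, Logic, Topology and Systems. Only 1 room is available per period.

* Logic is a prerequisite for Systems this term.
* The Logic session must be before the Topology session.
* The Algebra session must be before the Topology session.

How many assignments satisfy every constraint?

Splitting on Algebra: it can be period 1 (2), period 2 (2), period 3 (1). Listing each branch's schedules as (Logic, Topology, Systems) by period number:
Algebra=period 1: (2,3,4) (2,4,3) — 2.
Algebra=period 2: (1,3,4) (1,4,3) — 2.
Algebra=period 3: (1,4,2) — 1.
Summing: 2 + 2 + 1 = 5.

5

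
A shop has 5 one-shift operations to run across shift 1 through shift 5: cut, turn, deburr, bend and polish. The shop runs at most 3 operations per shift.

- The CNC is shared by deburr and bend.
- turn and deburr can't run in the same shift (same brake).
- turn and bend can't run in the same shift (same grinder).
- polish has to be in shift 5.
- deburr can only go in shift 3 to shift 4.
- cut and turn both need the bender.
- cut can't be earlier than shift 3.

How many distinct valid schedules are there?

60

Splitting on cut: it can be shift 3 (21), shift 4 (21), shift 5 (18). Listing each branch's schedules as (turn, deburr, bend, polish) by shift number:
cut=shift 3: (1,3,2,5) (1,3,4,5) (1,3,5,5) (1,4,2,5) (1,4,3,5) (1,4,5,5) (2,3,1,5) (2,3,4,5) (2,3,5,5) (2,4,1,5) (2,4,3,5) (2,4,5,5) (4,3,1,5) (4,3,2,5) (4,3,5,5) (5,3,1,5) (5,3,2,5) (5,3,4,5) (5,4,1,5) (5,4,2,5) (5,4,3,5) — 21.
cut=shift 4: (1,3,2,5) (1,3,4,5) (1,3,5,5) (1,4,2,5) (1,4,3,5) (1,4,5,5) (2,3,1,5) (2,3,4,5) (2,3,5,5) (2,4,1,5) (2,4,3,5) (2,4,5,5) (3,4,1,5) (3,4,2,5) (3,4,5,5) (5,3,1,5) (5,3,2,5) (5,3,4,5) (5,4,1,5) (5,4,2,5) (5,4,3,5) — 21.
cut=shift 5: (1,3,2,5) (1,3,4,5) (1,3,5,5) (1,4,2,5) (1,4,3,5) (1,4,5,5) (2,3,1,5) (2,3,4,5) (2,3,5,5) (2,4,1,5) (2,4,3,5) (2,4,5,5) (3,4,1,5) (3,4,2,5) (3,4,5,5) (4,3,1,5) (4,3,2,5) (4,3,5,5) — 18.
Summing: 21 + 21 + 18 = 60.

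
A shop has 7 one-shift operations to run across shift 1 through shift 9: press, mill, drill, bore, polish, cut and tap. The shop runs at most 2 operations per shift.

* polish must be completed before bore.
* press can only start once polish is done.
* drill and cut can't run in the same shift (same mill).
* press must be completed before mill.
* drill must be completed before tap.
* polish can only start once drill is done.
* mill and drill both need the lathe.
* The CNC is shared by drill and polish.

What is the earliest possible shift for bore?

Precedence pushes bore to at least shift 3.
bore at shift 3 is achievable: bore in shift 3; mill in shift 4; press in shift 3; tap in shift 2; cut in shift 4; drill in shift 1; polish in shift 2.

shift 3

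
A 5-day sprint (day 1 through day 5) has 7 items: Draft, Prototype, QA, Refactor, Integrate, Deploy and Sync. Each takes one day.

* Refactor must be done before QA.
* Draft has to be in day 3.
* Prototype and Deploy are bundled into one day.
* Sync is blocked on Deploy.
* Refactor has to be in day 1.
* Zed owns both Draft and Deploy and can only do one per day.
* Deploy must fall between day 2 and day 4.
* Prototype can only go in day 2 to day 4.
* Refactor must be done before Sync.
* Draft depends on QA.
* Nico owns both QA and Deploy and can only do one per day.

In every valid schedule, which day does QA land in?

Refactor is fixed at day 1 and must come before QA, so QA is at least day 2.
Draft is fixed at day 3 and must come after QA, so QA is at most day 2.
So QA must be day 2.

day 2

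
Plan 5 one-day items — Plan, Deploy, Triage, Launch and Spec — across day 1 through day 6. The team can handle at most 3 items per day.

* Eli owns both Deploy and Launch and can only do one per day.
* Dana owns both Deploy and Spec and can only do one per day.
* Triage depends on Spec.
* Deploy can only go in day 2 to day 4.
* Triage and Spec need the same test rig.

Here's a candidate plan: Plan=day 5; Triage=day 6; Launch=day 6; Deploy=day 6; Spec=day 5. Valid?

Triage and Spec need the same test rig — holds.
Deploy can only go in day 2 to day 4 — violated.
Eli owns both Deploy and Launch and can only do one per day — violated.
Dana owns both Deploy and Spec and can only do one per day — holds.
Triage depends on Spec — holds.
The team can handle at most 3 items per day — holds.

No. Deploy can only go in day 2 to day 4 is not satisfied.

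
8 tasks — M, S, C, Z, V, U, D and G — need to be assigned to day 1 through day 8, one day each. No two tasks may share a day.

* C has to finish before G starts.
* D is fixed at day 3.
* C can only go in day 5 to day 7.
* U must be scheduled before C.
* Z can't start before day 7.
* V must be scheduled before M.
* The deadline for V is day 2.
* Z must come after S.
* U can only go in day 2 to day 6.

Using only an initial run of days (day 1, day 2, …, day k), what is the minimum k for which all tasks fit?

The precedence chain requires at least 3 distinct days.
With at most 1 per day and 8 tasks, at least 8 days are needed.
Z can't be placed before day 7, so the schedule must run through at least day 7.
8 works (last occupied day: day 8): for example U=day 2; M=day 4; C=day 5; S=day 6; D=day 3; V=day 1; G=day 8; Z=day 7.

8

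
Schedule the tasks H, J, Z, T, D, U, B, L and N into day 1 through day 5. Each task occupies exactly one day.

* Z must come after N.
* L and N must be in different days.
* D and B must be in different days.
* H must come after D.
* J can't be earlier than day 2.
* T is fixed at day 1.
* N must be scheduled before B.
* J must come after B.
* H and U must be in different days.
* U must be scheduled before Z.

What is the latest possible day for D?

day 4

Downstream work caps D at day 4.
D at day 4 is achievable: U=day 1; T=day 1; B=day 2; J=day 3; L=day 2; H=day 5; N=day 1; D=day 4; Z=day 2.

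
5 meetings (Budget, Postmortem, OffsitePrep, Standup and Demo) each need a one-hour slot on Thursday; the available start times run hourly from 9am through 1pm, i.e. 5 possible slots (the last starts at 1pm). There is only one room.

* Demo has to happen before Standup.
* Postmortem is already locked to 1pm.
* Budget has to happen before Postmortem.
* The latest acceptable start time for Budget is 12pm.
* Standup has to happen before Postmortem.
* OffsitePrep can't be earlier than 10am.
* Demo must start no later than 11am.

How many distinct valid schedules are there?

Splitting on Budget: it can be 9am (3), 10am (2), 11am (2), 12pm (2). Listing each branch's schedules as (Postmortem, OffsitePrep, Standup, Demo):
Budget=9am: (1pm,10am,12pm,11am) (1pm,11am,12pm,10am) (1pm,12pm,11am,10am) — 3.
Budget=10am: (1pm,11am,12pm,9am) (1pm,12pm,11am,9am) — 2.
Budget=11am: (1pm,10am,12pm,9am) (1pm,12pm,10am,9am) — 2.
Budget=12pm: (1pm,10am,11am,9am) (1pm,11am,10am,9am) — 2.
Summing: 3 + 2 + 2 + 2 = 9.

9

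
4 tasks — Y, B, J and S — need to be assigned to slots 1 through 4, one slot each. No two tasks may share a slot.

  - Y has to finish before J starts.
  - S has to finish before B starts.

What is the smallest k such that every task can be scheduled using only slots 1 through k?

4

The precedence chain requires at least 2 distinct slots.
With at most 1 per slot and 4 tasks, at least 4 slots are needed.
4 works (last occupied slot: 4): for example J in 4; S in 2; Y in 1; B in 3.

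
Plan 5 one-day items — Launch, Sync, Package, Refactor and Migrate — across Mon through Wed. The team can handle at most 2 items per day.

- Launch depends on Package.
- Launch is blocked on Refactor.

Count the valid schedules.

Splitting on Launch: it can be Tue (3), Wed (18). Listing each branch's schedules as (Sync, Package, Refactor, Migrate):
Launch=Tue: (Tue,Mon,Mon,Wed) (Wed,Mon,Mon,Tue) (Wed,Mon,Mon,Wed) — 3.
Launch=Wed: (Mon,Mon,Tue,Tue) (Mon,Mon,Tue,Wed) (Mon,Tue,Mon,Tue) (Mon,Tue,Mon,Wed) (Mon,Tue,Tue,Mon) (Mon,Tue,Tue,Wed) (Tue,Mon,Mon,Tue) (Tue,Mon,Mon,Wed) (Tue,Mon,Tue,Mon) (Tue,Mon,Tue,Wed) (Tue,Tue,Mon,Mon) (Tue,Tue,Mon,Wed) (Wed,Mon,Mon,Tue) (Wed,Mon,Tue,Mon) (Wed,Mon,Tue,Tue) (Wed,Tue,Mon,Mon) (Wed,Tue,Mon,Tue) (Wed,Tue,Tue,Mon) — 18.
Summing: 3 + 18 = 21.

21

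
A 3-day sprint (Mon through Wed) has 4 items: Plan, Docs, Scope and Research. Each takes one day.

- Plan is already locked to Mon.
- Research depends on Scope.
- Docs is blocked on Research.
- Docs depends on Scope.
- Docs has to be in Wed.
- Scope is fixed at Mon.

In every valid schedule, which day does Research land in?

Tue

Scope is fixed at Mon and must come before Research, so Research is at least Tue.
Docs is fixed at Wed and must come after Research, so Research is at most Tue.
So Research must be Tue.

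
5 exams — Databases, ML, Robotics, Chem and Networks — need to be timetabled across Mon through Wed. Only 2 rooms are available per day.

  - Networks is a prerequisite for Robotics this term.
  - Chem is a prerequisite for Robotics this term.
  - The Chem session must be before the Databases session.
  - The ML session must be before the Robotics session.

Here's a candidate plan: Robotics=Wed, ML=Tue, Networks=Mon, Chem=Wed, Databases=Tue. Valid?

Only 2 rooms are available per day — holds.
Networks is a prerequisite for Robotics this term — holds.
The Chem session must be before the Databases session — violated.
Chem is a prerequisite for Robotics this term — violated.
The ML session must be before the Robotics session — holds.

No. The Chem session must be before the Databases session is not satisfied.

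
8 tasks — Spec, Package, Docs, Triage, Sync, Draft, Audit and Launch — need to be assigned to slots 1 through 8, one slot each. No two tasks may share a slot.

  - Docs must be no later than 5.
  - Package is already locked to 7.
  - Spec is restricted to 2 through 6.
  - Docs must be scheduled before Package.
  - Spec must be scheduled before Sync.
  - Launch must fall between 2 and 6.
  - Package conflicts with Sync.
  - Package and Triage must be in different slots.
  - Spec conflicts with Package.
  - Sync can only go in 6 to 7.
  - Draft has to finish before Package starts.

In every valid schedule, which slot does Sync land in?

6

Sync's window is 6–7.
Package is fixed at 7, and Sync can't share a slot with Package.
So Sync must be 6.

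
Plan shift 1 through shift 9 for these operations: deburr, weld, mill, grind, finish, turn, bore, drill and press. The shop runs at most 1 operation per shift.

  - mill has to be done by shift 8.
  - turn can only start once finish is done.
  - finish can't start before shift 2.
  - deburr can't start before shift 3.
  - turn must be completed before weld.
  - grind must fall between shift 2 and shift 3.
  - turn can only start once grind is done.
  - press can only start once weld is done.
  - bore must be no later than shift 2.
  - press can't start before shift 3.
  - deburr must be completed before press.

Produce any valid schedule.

deburr in shift 3, mill in shift 8, drill in shift 9, weld in shift 6, bore in shift 1, turn in shift 5, finish in shift 4, press in shift 7, grind in shift 2

Checking: finish(shift 4) before turn(shift 5); weld(shift 6) before press(shift 7); grind(shift 2) before turn(shift 5); deburr(shift 3) before press(shift 7); turn(shift 5) before weld(shift 6); grind=shift 2 in [shift 2,shift 3]; finish=shift 4 in [shift 2,shift 9]; bore=shift 1 in [shift 1,shift 2]; press=shift 7 in [shift 3,shift 9]; deburr=shift 3 in [shift 3,shift 9]; mill=shift 8 in [shift 1,shift 8]; max 1 per shift (cap 1).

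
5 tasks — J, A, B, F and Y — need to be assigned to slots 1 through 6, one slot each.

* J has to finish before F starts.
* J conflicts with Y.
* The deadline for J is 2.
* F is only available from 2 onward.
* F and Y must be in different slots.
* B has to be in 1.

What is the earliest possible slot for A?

1

A at 1 is achievable: A=1; F=2; J=1; Y=3; B=1.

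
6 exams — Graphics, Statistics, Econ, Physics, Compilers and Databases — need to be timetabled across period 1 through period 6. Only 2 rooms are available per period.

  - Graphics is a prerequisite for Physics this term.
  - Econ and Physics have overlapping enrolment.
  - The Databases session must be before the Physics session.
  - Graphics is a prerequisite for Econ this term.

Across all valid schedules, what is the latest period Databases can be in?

period 5

Downstream work caps Databases at period 5.
Databases at period 5 is achievable: Econ in period 2, Statistics in period 1, Graphics in period 1, Compilers in period 2, Physics in period 6, Databases in period 5.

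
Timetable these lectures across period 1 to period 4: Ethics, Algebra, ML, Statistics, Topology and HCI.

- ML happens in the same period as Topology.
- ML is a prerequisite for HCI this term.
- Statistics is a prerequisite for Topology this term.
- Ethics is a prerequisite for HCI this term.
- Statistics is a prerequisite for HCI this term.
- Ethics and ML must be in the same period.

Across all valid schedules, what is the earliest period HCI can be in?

Precedence pushes HCI to at least period 3.
HCI at period 3 is achievable: Statistics=period 1; HCI=period 3; Ethics=period 2; Topology=period 2; Algebra=period 1; ML=period 2.

period 3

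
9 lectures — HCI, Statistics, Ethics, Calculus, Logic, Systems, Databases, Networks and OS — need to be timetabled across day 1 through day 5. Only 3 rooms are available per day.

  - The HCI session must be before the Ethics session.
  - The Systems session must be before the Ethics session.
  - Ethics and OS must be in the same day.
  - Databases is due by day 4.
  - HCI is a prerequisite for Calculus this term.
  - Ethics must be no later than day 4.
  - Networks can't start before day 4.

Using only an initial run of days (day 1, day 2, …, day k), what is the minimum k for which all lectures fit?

The precedence chain requires at least 2 distinct days.
With at most 3 per day and 9 lectures, at least 3 days are needed.
Networks can't be placed before day 4, so the schedule must run through at least day 4.
4 works (last occupied day: day 4): for example Systems -> day 1, OS -> day 2, HCI -> day 1, Logic -> day 3, Networks -> day 4, Databases -> day 3, Calculus -> day 2, Statistics -> day 1, Ethics -> day 2.

4 days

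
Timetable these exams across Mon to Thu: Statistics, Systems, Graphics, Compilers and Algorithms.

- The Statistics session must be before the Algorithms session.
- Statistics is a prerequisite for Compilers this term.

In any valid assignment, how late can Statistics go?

Downstream work caps Statistics at Wed.
Statistics at Wed is achievable: Statistics=Wed; Compilers=Thu; Systems=Mon; Algorithms=Thu; Graphics=Mon.

Wed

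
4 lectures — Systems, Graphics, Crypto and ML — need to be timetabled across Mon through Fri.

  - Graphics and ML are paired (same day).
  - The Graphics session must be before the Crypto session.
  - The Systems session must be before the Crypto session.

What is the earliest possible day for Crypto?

Tue

Precedence pushes Crypto to at least Tue.
Crypto at Tue is achievable: Graphics -> Mon, Crypto -> Tue, ML -> Mon, Systems -> Mon.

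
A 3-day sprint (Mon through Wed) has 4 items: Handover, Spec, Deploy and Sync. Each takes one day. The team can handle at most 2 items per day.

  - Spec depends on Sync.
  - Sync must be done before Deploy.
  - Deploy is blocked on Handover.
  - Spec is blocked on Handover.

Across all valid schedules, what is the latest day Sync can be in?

Downstream work caps Sync at Tue.
Sync at Tue is achievable: Sync=Tue; Spec=Wed; Handover=Mon; Deploy=Wed.

Tue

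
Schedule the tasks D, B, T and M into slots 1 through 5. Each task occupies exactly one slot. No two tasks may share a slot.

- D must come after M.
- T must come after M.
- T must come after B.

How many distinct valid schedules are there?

Splitting on D: it can be 2 (3), 3 (6), 4 (8), 5 (8). Listing each branch's schedules as (B, T, M):
D=2: (3,4,1) (3,5,1) (4,5,1) — 3.
D=3: (1,4,2) (1,5,2) (2,4,1) (2,5,1) (4,5,1) (4,5,2) — 6.
D=4: (1,3,2) (1,5,2) (1,5,3) (2,3,1) (2,5,1) (2,5,3) (3,5,1) (3,5,2) — 8.
D=5: (1,3,2) (1,4,2) (1,4,3) (2,3,1) (2,4,1) (2,4,3) (3,4,1) (3,4,2) — 8.
Summing: 3 + 6 + 8 + 8 = 25.

25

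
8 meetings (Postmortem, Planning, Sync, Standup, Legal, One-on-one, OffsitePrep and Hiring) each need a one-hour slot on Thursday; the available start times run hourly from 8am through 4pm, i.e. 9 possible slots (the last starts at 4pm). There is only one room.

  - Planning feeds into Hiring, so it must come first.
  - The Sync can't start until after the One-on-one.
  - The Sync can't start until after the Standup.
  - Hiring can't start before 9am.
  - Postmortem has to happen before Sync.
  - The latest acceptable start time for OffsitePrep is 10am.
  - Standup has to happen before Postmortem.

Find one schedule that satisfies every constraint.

Standup=11am; One-on-one=1pm; OffsitePrep=8am; Hiring=10am; Legal=3pm; Planning=9am; Postmortem=12pm; Sync=2pm

Checking: Planning(9am) before Hiring(10am); Standup(11am) before Postmortem(12pm); One-on-one(1pm) before Sync(2pm); Standup(11am) before Sync(2pm); Postmortem(12pm) before Sync(2pm); Hiring=10am in [9am,4pm]; OffsitePrep=8am in [8am,10am]; max 1 per slot (cap 1).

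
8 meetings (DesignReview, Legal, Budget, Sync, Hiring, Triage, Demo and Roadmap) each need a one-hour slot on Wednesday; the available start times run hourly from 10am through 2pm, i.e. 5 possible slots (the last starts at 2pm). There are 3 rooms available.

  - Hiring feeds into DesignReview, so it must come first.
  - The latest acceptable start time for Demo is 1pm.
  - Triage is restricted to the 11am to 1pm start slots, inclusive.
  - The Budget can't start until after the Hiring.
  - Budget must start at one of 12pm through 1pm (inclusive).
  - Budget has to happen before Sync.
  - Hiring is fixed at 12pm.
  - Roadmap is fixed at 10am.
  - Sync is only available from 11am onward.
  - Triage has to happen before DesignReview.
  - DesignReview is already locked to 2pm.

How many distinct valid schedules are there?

58

Splitting on Legal: it can be 10am (12), 11am (12), 12pm (11), 1pm (11), 2pm (12). Listing each branch's schedules as (DesignReview, Budget, Sync, Hiring, Triage, Demo, Roadmap):
Legal=10am: (2pm,1pm,2pm,12pm,11am,10am,10am) (2pm,1pm,2pm,12pm,11am,11am,10am) (2pm,1pm,2pm,12pm,11am,12pm,10am) (2pm,1pm,2pm,12pm,11am,1pm,10am) (2pm,1pm,2pm,12pm,12pm,10am,10am) (2pm,1pm,2pm,12pm,12pm,11am,10am) (2pm,1pm,2pm,12pm,12pm,12pm,10am) (2pm,1pm,2pm,12pm,12pm,1pm,10am) (2pm,1pm,2pm,12pm,1pm,10am,10am) (2pm,1pm,2pm,12pm,1pm,11am,10am) (2pm,1pm,2pm,12pm,1pm,12pm,10am) (2pm,1pm,2pm,12pm,1pm,1pm,10am) — 12.
Legal=11am: (2pm,1pm,2pm,12pm,11am,10am,10am) (2pm,1pm,2pm,12pm,11am,11am,10am) (2pm,1pm,2pm,12pm,11am,12pm,10am) (2pm,1pm,2pm,12pm,11am,1pm,10am) (2pm,1pm,2pm,12pm,12pm,10am,10am) (2pm,1pm,2pm,12pm,12pm,11am,10am) (2pm,1pm,2pm,12pm,12pm,12pm,10am) (2pm,1pm,2pm,12pm,12pm,1pm,10am) (2pm,1pm,2pm,12pm,1pm,10am,10am) (2pm,1pm,2pm,12pm,1pm,11am,10am) (2pm,1pm,2pm,12pm,1pm,12pm,10am) (2pm,1pm,2pm,12pm,1pm,1pm,10am) — 12.
Legal=12pm: (2pm,1pm,2pm,12pm,11am,10am,10am) (2pm,1pm,2pm,12pm,11am,11am,10am) (2pm,1pm,2pm,12pm,11am,12pm,10am) (2pm,1pm,2pm,12pm,11am,1pm,10am) (2pm,1pm,2pm,12pm,12pm,10am,10am) (2pm,1pm,2pm,12pm,12pm,11am,10am) (2pm,1pm,2pm,12pm,12pm,1pm,10am) (2pm,1pm,2pm,12pm,1pm,10am,10am) (2pm,1pm,2pm,12pm,1pm,11am,10am) (2pm,1pm,2pm,12pm,1pm,12pm,10am) (2pm,1pm,2pm,12pm,1pm,1pm,10am) — 11.
Legal=1pm: (2pm,1pm,2pm,12pm,11am,10am,10am) (2pm,1pm,2pm,12pm,11am,11am,10am) (2pm,1pm,2pm,12pm,11am,12pm,10am) (2pm,1pm,2pm,12pm,11am,1pm,10am) (2pm,1pm,2pm,12pm,12pm,10am,10am) (2pm,1pm,2pm,12pm,12pm,11am,10am) (2pm,1pm,2pm,12pm,12pm,12pm,10am) (2pm,1pm,2pm,12pm,12pm,1pm,10am) (2pm,1pm,2pm,12pm,1pm,10am,10am) (2pm,1pm,2pm,12pm,1pm,11am,10am) (2pm,1pm,2pm,12pm,1pm,12pm,10am) — 11.
Legal=2pm: (2pm,1pm,2pm,12pm,11am,10am,10am) (2pm,1pm,2pm,12pm,11am,11am,10am) (2pm,1pm,2pm,12pm,11am,12pm,10am) (2pm,1pm,2pm,12pm,11am,1pm,10am) (2pm,1pm,2pm,12pm,12pm,10am,10am) (2pm,1pm,2pm,12pm,12pm,11am,10am) (2pm,1pm,2pm,12pm,12pm,12pm,10am) (2pm,1pm,2pm,12pm,12pm,1pm,10am) (2pm,1pm,2pm,12pm,1pm,10am,10am) (2pm,1pm,2pm,12pm,1pm,11am,10am) (2pm,1pm,2pm,12pm,1pm,12pm,10am) (2pm,1pm,2pm,12pm,1pm,1pm,10am) — 12.
Summing: 12 + 12 + 11 + 11 + 12 = 58.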